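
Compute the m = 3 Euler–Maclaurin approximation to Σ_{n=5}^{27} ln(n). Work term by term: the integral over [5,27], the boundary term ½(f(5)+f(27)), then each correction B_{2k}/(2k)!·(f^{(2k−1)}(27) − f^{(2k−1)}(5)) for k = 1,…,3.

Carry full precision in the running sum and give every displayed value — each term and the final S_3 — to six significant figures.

S_3 ≈ 61.3795

Integral: ∫_5^27 ln(x) dx = 58.9404.
½[f(5) + f(27)] = ½[1.60944 + 3.29584] = 2.45264.
So far: 61.3930.
Correction k=1: B_{2}/2! · (f^{(1)}(27) − f^{(1)}(5)) = 1/12 · (0.0370370 − 0.200000) = -0.0135802.
After k=1: 61.3795.
Correction k=2: B_{4}/4! · (f^{(3)}(27) − f^{(3)}(5)) = −1/720 · (0.000101611 − 0.0160000) = 2.20811e-05.
After k=2: 61.3795.
Correction k=3: B_{6}/6! · (f^{(5)}(27) − f^{(5)}(5)) = 1/30240 · (1.67260e-06 − 0.00768000) = -2.53913e-07.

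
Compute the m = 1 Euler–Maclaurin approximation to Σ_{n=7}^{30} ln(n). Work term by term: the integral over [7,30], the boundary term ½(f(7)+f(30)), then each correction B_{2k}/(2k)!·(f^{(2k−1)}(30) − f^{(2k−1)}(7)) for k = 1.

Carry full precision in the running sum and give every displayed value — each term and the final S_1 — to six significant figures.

Integral: ∫_7^30 ln(x) dx = 65.4146.
½[f(7) + f(30)] = ½[1.94591 + 3.40120] = 2.67355.
Integral + boundary = 68.0881.
k=1: B_{2}/(2)! × [f^{(1)}(30) − f^{(1)}(7)] = 1/12 × (0.0333333 − 0.142857) = -0.00912698.

S_1 ≈ 68.0790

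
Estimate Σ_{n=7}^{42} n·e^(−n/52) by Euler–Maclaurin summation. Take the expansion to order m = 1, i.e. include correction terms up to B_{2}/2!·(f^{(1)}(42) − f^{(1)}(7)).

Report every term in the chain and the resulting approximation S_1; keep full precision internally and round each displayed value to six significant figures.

S_1 ≈ 514.468

Integral: ∫_7^42 x·e^(−x/52) dx = 502.102.
Endpoint term: (f(7) + f(42))/2 = (6.11836 + 18.7272)/2 = 12.4228.
So far: 514.524.
Order-1 term: 1/12 · (0.0857473 − 0.756391) = -0.0558870.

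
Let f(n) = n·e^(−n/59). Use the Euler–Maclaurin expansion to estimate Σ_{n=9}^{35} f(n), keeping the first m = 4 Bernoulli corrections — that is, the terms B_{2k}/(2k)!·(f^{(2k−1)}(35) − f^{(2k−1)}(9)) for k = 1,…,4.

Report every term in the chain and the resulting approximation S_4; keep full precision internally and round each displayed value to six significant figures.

∫_9^35 x·e^(−x/59) dx evaluates to 379.978.
Endpoint term: (f(9) + f(35))/2 = (7.72670 + 19.3391)/2 = 13.5329.
So far: 393.510.
Correction k=1: B_{2}/2! · (f^{(1)}(35) − f^{(1)}(9)) = 1/12 · (0.224764 − 0.727561) = -0.0418998.
Partial sum through k=1: 393.469.
Correction k=2: B_{4}/4! · (f^{(3)}(35) − f^{(3)}(9)) = −1/720 · (0.000382032 − 0.000702271) = 4.44777e-07.
Partial sum through k=2: 393.469.
Correction k=3: B_{6}/6! · (f^{(5)}(35) − f^{(5)}(9)) = 1/30240 · (2.00947e-07 − 3.43445e-07) = -4.71226e-12.
Partial sum through k=3: 393.469.
Correction k=4: B_{8}/8! · (f^{(7)}(35) − f^{(7)}(9)) = −1/1209600 · (8.39258e-11 − 1.39370e-10) = 4.58367e-17.

S_4 ≈ 393.469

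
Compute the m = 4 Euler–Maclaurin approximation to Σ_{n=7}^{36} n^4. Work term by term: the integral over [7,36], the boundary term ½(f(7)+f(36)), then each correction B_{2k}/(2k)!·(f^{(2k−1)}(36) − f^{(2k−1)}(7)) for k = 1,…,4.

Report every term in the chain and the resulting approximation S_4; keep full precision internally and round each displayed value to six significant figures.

∫_7^36 x^4 dx evaluates to 1.20899e+07.
Endpoint term: (f(7) + f(36))/2 = (2401.00 + 1.67962e+06)/2 = 841008.
Running total after boundary: 1.29309e+07.
Correction k=1: B_{2}/2! · (f^{(1)}(36) − f^{(1)}(7)) = 1/12 · (186624 − 1372.00) = 15437.7.
Running total after k=1: 1.29463e+07.
Correction k=2: B_{4}/4! · (f^{(3)}(36) − f^{(3)}(7)) = −1/720 · (864.000 − 168.000) = -0.966667.
Running total after k=2: 1.29463e+07.
Correction k=3: B_{6}/6! · (f^{(5)}(36) − f^{(5)}(7)) = 1/30240 · (0.00000 − 0.00000) = 0.00000.
Running total after k=3: 1.29463e+07.
Correction k=4: B_{8}/8! · (f^{(7)}(36) − f^{(7)}(7)) = −1/1209600 · (0.00000 − 0.00000) = 0.00000.

S_4 ≈ 1.29463e+07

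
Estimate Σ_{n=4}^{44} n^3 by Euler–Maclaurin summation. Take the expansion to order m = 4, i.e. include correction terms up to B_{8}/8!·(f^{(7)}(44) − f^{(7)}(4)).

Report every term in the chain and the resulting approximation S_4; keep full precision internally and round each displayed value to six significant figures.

S_4 ≈ 980064

The integral term ∫_4^44 x^3 dx = 936960.
Boundary: ½(f(4) + f(44)) = ½(64.0000 + 85184.0) = 42624.0.
Integral + boundary = 979584.
Order-1 term: 1/12 · (5808.00 − 48.0000) = 480.000.
After k=1: 980064.
Order-2 term: −1/720 · (6.00000 − 6.00000) = 0.00000.
After k=2: 980064.
Order-3 term: 1/30240 · (0.00000 − 0.00000) = 0.00000.
After k=3: 980064.
Order-4 term: −1/1209600 · (0.00000 − 0.00000) = 0.00000.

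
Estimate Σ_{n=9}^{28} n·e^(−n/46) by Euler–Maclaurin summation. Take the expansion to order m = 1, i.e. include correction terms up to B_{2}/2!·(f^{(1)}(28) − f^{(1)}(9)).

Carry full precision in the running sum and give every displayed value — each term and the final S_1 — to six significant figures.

∫_9^28 x·e^(−x/46) dx evaluates to 228.434.
Endpoint term: (f(9) + f(28))/2 = (7.40068 + 15.2337)/2 = 11.3172.
Running total after boundary: 239.751.
Correction k=1: B_{2}/2! · (f^{(1)}(28) − f^{(1)}(9)) = 1/12 · (0.212893 − 0.661414) = -0.0373767.

S_1 ≈ 239.714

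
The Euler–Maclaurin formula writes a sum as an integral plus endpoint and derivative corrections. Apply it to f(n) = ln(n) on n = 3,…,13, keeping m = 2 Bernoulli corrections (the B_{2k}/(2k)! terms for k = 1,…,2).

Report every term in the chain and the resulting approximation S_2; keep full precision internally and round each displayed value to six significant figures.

S_2 ≈ 21.8590

The integral term ∫_3^13 ln(x) dx = 20.0485.
Endpoint term: (f(3) + f(13))/2 = (1.09861 + 2.56495)/2 = 1.83178.
Integral + boundary = 21.8803.
k=1: B_{2}/(2)! × [f^{(1)}(13) − f^{(1)}(3)] = 1/12 × (0.0769231 − 0.333333) = -0.0213675.
Running total after k=1: 21.8589.
k=2: B_{4}/(4)! × [f^{(3)}(13) − f^{(3)}(3)] = −1/720 × (0.000910332 − 0.0740741) = 0.000101616.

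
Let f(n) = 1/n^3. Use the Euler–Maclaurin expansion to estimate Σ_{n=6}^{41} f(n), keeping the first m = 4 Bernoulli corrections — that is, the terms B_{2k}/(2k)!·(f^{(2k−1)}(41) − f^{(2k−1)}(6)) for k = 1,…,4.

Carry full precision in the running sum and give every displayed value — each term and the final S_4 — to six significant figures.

Integral: ∫_6^41 1/x^3 dx = 0.0135914.
Boundary: ½(f(6) + f(41)) = ½(0.00462963 + 1.45094e-05) = 0.00232207.
Integral + boundary = 0.0159135.
Order-1 term: 1/12 · (-1.06166e-06 − (-0.00231481)) = 0.000192813.
Running total after k=1: 0.0161063.
Order-2 term: −1/720 · (-1.26313e-08 − (-0.00128601)) = -1.78610e-06.
Running total after k=2: 0.0161045.
Order-3 term: 1/30240 · (-3.15595e-10 − (-0.00150034)) = 4.96145e-08.
Running total after k=3: 0.0161046.
Order-4 term: −1/1209600 · (-1.35174e-11 − (-0.00300069)) = -2.48073e-09.

S_4 ≈ 0.0161046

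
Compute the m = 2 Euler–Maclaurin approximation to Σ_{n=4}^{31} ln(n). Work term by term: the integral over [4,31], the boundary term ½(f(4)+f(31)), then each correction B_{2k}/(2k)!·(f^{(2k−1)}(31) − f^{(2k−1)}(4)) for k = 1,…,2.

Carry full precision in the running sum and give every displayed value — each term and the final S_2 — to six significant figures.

∫_4^31 ln(x) dx evaluates to 73.9084.
Endpoint term: (f(4) + f(31))/2 = (1.38629 + 3.43399)/2 = 2.41014.
Running total after boundary: 76.3186.
Order-1 term: 1/12 · (0.0322581 − 0.250000) = -0.0181452.
Running total after k=1: 76.3004.
Order-2 term: −1/720 · (6.71344e-05 − 0.0312500) = 4.33095e-05.

S_2 ≈ 76.3005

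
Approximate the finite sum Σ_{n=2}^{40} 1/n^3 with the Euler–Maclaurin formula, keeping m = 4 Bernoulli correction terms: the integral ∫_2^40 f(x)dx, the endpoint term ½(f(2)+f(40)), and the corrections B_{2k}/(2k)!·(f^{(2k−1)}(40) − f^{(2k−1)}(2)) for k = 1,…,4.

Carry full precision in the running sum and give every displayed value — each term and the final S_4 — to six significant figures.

S_4 ≈ 0.201697

∫_2^40 1/x^3 dx evaluates to 0.124688.
Endpoint term: (f(2) + f(40))/2 = (0.125000 + 1.56250e-05)/2 = 0.0625078.
Integral + boundary = 0.187195.
Correction k=1: B_{2}/2! · (f^{(1)}(40) − f^{(1)}(2)) = 1/12 · (-1.17187e-06 − (-0.187500)) = 0.0156249.
Running total after k=1: 0.202820.
Correction k=2: B_{4}/4! · (f^{(3)}(40) − f^{(3)}(2)) = −1/720 · (-1.46484e-08 − (-0.937500)) = -0.00130208.
Running total after k=2: 0.201518.
Correction k=3: B_{6}/6! · (f^{(5)}(40) − f^{(5)}(2)) = 1/30240 · (-3.84521e-10 − (-9.84375)) = 0.000325521.
Running total after k=3: 0.201844.
Correction k=4: B_{8}/8! · (f^{(7)}(40) − f^{(7)}(2)) = −1/1209600 · (-1.73035e-11 − (-177.188)) = -0.000146484.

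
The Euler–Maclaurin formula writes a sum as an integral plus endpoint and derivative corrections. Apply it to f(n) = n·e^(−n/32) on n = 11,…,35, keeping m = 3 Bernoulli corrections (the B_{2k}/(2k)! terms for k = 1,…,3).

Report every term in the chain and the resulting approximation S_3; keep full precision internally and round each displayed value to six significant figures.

S_3 ≈ 267.301

∫_11^35 x·e^(−x/32) dx evaluates to 257.580.
Endpoint term: (f(11) + f(35))/2 = (7.80017 + 11.7235)/2 = 9.76185.
Running total after boundary: 267.342.
Order-1 term: 1/12 · (-0.0314023 − 0.465351) = -0.0413961.
After k=1: 267.301.
Order-2 term: −1/720 · (0.000623549 − 0.00183942) = 1.68871e-06.
After k=2: 267.301.
Order-3 term: 1/30240 · (1.24782e-06 − 3.14882e-06) = -6.28638e-11.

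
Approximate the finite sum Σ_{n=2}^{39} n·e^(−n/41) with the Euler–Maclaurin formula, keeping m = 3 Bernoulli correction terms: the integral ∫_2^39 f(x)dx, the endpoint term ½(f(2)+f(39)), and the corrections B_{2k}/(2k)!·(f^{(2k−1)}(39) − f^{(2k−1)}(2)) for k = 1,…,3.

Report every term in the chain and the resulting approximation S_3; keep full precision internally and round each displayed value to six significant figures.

∫_2^39 x·e^(−x/41) dx evaluates to 412.099.
½[f(2) + f(39)] = ½[1.90478 + 15.0645] = 8.48465.
Running total after boundary: 420.584.
Order-1 term: 1/12 · (0.0188424 − 0.905932) = -0.0739241.
Running total after k=1: 420.510.
Order-2 term: −1/720 · (0.000470780 − 0.00167205) = 1.66843e-06.
Running total after k=2: 420.510.
Order-3 term: 1/30240 · (5.53451e-07 − 1.66875e-06) = -3.68816e-11.

S_3 ≈ 420.510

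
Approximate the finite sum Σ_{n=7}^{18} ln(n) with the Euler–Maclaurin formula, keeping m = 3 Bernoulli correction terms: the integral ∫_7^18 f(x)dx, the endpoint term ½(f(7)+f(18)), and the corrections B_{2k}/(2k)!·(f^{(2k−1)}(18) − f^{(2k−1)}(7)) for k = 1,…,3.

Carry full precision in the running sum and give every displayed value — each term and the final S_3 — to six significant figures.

Integral: ∫_7^18 ln(x) dx = 27.4053.
½[f(7) + f(18)] = ½[1.94591 + 2.89037] = 2.41814.
Running total after boundary: 29.8235.
Correction k=1: B_{2}/2! · (f^{(1)}(18) − f^{(1)}(7)) = 1/12 · (0.0555556 − 0.142857) = -0.00727513.
Running total after k=1: 29.8162.
Correction k=2: B_{4}/4! · (f^{(3)}(18) − f^{(3)}(7)) = −1/720 · (0.000342936 − 0.00583090) = 7.62218e-06.
Running total after k=2: 29.8162.
Correction k=3: B_{6}/6! · (f^{(5)}(18) − f^{(5)}(7)) = 1/30240 · (1.27013e-05 − 0.00142798) = -4.68014e-08.

S_3 ≈ 29.8162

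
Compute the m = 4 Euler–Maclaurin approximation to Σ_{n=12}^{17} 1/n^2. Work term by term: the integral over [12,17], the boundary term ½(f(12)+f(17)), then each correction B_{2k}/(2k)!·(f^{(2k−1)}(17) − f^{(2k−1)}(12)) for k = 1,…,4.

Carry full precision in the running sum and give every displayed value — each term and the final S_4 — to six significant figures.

∫_12^17 1/x^2 dx evaluates to 0.0245098.
½[f(12) + f(17)] = ½[0.00694444 + 0.00346021] = 0.00520233.
So far: 0.0297121.
k=1: B_{2}/(2)! × [f^{(1)}(17) − f^{(1)}(12)] = 1/12 × (-0.000407083 − (-0.00115741)) = 6.25270e-05.
Running total after k=1: 0.0297747.
k=2: B_{4}/(4)! × [f^{(3)}(17) − f^{(3)}(12)] = −1/720 × (-1.69031e-05 − (-9.64506e-05)) = -1.10483e-07.
Running total after k=2: 0.0297745.
k=3: B_{6}/(6)! × [f^{(5)}(17) − f^{(5)}(12)] = 1/30240 × (-1.75465e-06 − (-2.00939e-05)) = 6.06456e-10.
Running total after k=3: 0.0297745.
k=4: B_{8}/(8)! × [f^{(7)}(17) − f^{(7)}(12)] = −1/1209600 × (-3.40001e-07 − (-7.81429e-06)) = -6.17914e-12.

S_4 ≈ 0.0297745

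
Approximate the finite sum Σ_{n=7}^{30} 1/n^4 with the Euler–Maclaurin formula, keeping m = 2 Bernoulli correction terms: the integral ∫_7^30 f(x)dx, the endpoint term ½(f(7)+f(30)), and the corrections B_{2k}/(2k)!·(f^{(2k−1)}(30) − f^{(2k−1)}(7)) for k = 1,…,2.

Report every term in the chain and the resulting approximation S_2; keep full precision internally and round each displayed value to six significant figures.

S_2 ≈ 0.00118795

Integral: ∫_7^30 1/x^4 dx = 0.000959472.
Endpoint term: (f(7) + f(30))/2 = (0.000416493 + 1.23457e-06)/2 = 0.000208864.
So far: 0.00116834.
k=1: B_{2}/(2)! × [f^{(1)}(30) − f^{(1)}(7)] = 1/12 × (-1.64609e-07 − (-0.000237996)) = 1.98193e-05.
After k=1: 0.00118815.
k=2: B_{4}/(4)! × [f^{(3)}(30) − f^{(3)}(7)] = −1/720 × (-5.48697e-09 − (-0.000145712)) = -2.02370e-07.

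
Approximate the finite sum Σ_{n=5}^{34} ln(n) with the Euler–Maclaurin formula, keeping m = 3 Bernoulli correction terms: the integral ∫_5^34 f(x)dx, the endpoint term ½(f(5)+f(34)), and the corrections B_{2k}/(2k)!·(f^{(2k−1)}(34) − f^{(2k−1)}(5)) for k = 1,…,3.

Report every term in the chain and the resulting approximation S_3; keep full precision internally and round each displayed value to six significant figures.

The integral term ∫_5^34 ln(x) dx = 82.8491.
Endpoint term: (f(5) + f(34))/2 = (1.60944 + 3.52636)/2 = 2.56790.
Integral + boundary = 85.4170.
Correction k=1: B_{2}/2! · (f^{(1)}(34) − f^{(1)}(5)) = 1/12 · (0.0294118 − 0.200000) = -0.0142157.
Running total after k=1: 85.4028.
Correction k=2: B_{4}/4! · (f^{(3)}(34) − f^{(3)}(5)) = −1/720 · (5.08854e-05 − 0.0160000) = 2.21515e-05.
Running total after k=2: 85.4028.
Correction k=3: B_{6}/6! · (f^{(5)}(34) − f^{(5)}(5)) = 1/30240 · (5.28222e-07 − 0.00768000) = -2.53951e-07.

S_3 ≈ 85.4028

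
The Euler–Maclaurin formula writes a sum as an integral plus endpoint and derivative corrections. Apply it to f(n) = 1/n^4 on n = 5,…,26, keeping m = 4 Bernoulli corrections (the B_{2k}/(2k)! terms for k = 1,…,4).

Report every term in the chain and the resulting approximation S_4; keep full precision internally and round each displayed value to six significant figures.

S_4 ≈ 0.00355340

Integral: ∫_5^26 1/x^4 dx = 0.00264770.
½[f(5) + f(26)] = ½[0.00160000 + 2.18830e-06] = 0.000801094.
Running total after boundary: 0.00344880.
Correction k=1: B_{2}/2! · (f^{(1)}(26) − f^{(1)}(5)) = 1/12 · (-3.36661e-07 − (-0.00128000)) = 0.000106639.
Running total after k=1: 0.00355543.
Correction k=2: B_{4}/4! · (f^{(3)}(26) − f^{(3)}(5)) = −1/720 · (-1.49406e-08 − (-0.00153600)) = -2.13331e-06.
Running total after k=2: 0.00355330.
Correction k=3: B_{6}/6! · (f^{(5)}(26) − f^{(5)}(5)) = 1/30240 · (-1.23768e-09 − (-0.00344064)) = 1.13778e-07.
Running total after k=3: 0.00355341.
Correction k=4: B_{8}/8! · (f^{(7)}(26) − f^{(7)}(5)) = −1/1209600 · (-1.64780e-10 − (-0.0123863)) = -1.02400e-08.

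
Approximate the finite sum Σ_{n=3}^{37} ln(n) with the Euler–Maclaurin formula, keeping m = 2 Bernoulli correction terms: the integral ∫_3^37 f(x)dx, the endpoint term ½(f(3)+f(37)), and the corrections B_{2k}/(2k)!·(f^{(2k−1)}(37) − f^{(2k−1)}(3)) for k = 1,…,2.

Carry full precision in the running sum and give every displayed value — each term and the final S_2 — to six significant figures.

Integral: ∫_3^37 ln(x) dx = 96.3081.
Endpoint term: (f(3) + f(37))/2 = (1.09861 + 3.61092)/2 = 2.35477.
Integral + boundary = 98.6629.
Order-1 term: 1/12 · (0.0270270 − 0.333333) = -0.0255255.
Running total after k=1: 98.6374.
Order-2 term: −1/720 · (3.94843e-05 − 0.0740741) = 0.000102826.

S_2 ≈ 98.6375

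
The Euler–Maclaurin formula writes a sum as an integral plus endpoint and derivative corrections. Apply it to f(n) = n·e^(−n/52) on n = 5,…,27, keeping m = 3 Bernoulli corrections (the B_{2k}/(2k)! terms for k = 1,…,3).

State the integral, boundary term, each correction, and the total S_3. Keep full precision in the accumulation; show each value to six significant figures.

S_3 ≈ 258.362

∫_5^27 x·e^(−x/52) dx evaluates to 248.103.
Endpoint term: (f(5) + f(27))/2 = (4.54162 + 16.0644)/2 = 10.3030.
Integral + boundary = 258.406.
k=1: B_{2}/(2)! × [f^{(1)}(27) − f^{(1)}(5)] = 1/12 × (0.286047 − 0.820985) = -0.0445782.
Partial sum through k=1: 258.362.
k=2: B_{4}/(4)! × [f^{(3)}(27) − f^{(3)}(5)] = −1/720 × (0.000545859 − 0.000975456) = 5.96663e-07.
Partial sum through k=2: 258.362.
k=3: B_{6}/(6)! × [f^{(5)}(27) − f^{(5)}(5)] = 1/30240 × (3.64620e-07 − 6.09206e-07) = -8.08818e-12.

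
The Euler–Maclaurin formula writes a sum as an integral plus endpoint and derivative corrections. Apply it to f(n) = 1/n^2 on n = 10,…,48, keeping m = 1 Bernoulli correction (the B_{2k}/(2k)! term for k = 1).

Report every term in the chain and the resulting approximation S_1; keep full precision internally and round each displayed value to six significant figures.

S_1 ≈ 0.0845488

Integral: ∫_10^48 1/x^2 dx = 0.0791667.
½[f(10) + f(48)] = ½[0.0100000 + 0.000434028] = 0.00521701.
Running total after boundary: 0.0843837.
k=1: B_{2}/(2)! × [f^{(1)}(48) − f^{(1)}(10)] = 1/12 × (-1.80845e-05 − (-0.00200000)) = 0.000165160.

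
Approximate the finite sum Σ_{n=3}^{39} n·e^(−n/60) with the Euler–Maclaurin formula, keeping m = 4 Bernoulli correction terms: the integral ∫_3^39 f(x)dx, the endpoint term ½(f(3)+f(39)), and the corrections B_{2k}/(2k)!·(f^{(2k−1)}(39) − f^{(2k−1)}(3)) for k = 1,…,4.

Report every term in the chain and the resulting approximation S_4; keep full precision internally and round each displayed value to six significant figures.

S_4 ≈ 506.242

∫_3^39 x·e^(−x/60) dx evaluates to 494.695.
½[f(3) + f(39)] = ½[2.85369 + 20.3598] = 11.6067.
So far: 506.302.
k=1: B_{2}/(2)! × [f^{(1)}(39) − f^{(1)}(3)] = 1/12 × (0.182716 − 0.903668) = -0.0600793.
Partial sum through k=1: 506.242.
k=2: B_{4}/(4)! × [f^{(3)}(39) − f^{(3)}(3)] = −1/720 × (0.000340780 − 0.000779480) = 6.09305e-07.
Partial sum through k=2: 506.242.
k=3: B_{6}/(6)! × [f^{(5)}(39) − f^{(5)}(3)] = 1/30240 × (1.75224e-07 − 3.63317e-07) = -6.22001e-12.
Partial sum through k=3: 506.242.
k=4: B_{8}/(8)! × [f^{(7)}(39) − f^{(7)}(3)] = −1/1209600 × (7.10518e-11 − 1.41698e-10) = 5.84043e-17.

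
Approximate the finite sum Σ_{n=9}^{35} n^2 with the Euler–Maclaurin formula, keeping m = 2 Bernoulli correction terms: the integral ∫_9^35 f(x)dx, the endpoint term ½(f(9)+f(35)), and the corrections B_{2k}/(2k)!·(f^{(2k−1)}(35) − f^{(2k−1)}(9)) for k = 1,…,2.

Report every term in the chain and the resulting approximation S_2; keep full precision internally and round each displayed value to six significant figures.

Integral: ∫_9^35 x^2 dx = 14048.7.
Boundary: ½(f(9) + f(35)) = ½(81.0000 + 1225.00) = 653.000.
Integral + boundary = 14701.7.
Order-1 term: 1/12 · (70.0000 − 18.0000) = 4.33333.
After k=1: 14706.0.
Order-2 term: −1/720 · (0.00000 − 0.00000) = 0.00000.

S_2 ≈ 14706.0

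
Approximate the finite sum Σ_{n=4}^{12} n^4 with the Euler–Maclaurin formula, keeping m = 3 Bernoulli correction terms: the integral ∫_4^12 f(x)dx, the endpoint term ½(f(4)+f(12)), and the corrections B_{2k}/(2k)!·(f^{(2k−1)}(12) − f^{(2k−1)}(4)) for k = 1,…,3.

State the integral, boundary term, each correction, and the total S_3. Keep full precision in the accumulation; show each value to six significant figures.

S_3 ≈ 60612.0

∫_4^12 x^4 dx evaluates to 49561.6.
Boundary: ½(f(4) + f(12)) = ½(256.000 + 20736.0) = 10496.0.
Running total after boundary: 60057.6.
k=1: B_{2}/(2)! × [f^{(1)}(12) − f^{(1)}(4)] = 1/12 × (6912.00 − 256.000) = 554.667.
Partial sum through k=1: 60612.3.
k=2: B_{4}/(4)! × [f^{(3)}(12) − f^{(3)}(4)] = −1/720 × (288.000 − 96.0000) = -0.266667.
Partial sum through k=2: 60612.0.
k=3: B_{6}/(6)! × [f^{(5)}(12) − f^{(5)}(4)] = 1/30240 × (0.00000 − 0.00000) = 0.00000.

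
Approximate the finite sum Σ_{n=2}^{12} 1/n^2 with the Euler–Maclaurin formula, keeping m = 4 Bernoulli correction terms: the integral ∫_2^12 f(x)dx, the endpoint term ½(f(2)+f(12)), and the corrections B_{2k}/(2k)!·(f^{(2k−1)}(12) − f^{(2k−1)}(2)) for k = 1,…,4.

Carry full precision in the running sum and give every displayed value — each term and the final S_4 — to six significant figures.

∫_2^12 1/x^2 dx evaluates to 0.416667.
½[f(2) + f(12)] = ½[0.250000 + 0.00694444] = 0.128472.
Integral + boundary = 0.545139.
Correction k=1: B_{2}/2! · (f^{(1)}(12) − f^{(1)}(2)) = 1/12 · (-0.00115741 − (-0.250000)) = 0.0207369.
After k=1: 0.565876.
Correction k=2: B_{4}/4! · (f^{(3)}(12) − f^{(3)}(2)) = −1/720 · (-9.64506e-05 − (-0.750000)) = -0.00104153.
After k=2: 0.564834.
Correction k=3: B_{6}/6! · (f^{(5)}(12) − f^{(5)}(2)) = 1/30240 · (-2.00939e-05 − (-5.62500)) = 0.000186011.
After k=3: 0.565020.
Correction k=4: B_{8}/8! · (f^{(7)}(12) − f^{(7)}(2)) = −1/1209600 · (-7.81429e-06 − (-78.7500)) = -6.51042e-05.

S_4 ≈ 0.564955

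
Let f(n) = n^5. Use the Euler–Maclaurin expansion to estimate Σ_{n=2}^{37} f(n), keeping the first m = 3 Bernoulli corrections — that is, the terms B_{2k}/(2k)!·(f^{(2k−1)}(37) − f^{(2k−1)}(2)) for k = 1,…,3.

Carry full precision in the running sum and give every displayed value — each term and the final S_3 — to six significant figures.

S_3 ≈ 4.63074e+08

The integral term ∫_2^37 x^5 dx = 4.27621e+08.
Endpoint term: (f(2) + f(37))/2 = (32.0000 + 6.93440e+07)/2 = 3.46720e+07.
Integral + boundary = 4.62293e+08.
k=1: B_{2}/(2)! × [f^{(1)}(37) − f^{(1)}(2)] = 1/12 × (9.37080e+06 − 80.0000) = 780894.
Running total after k=1: 4.63074e+08.
k=2: B_{4}/(4)! × [f^{(3)}(37) − f^{(3)}(2)] = −1/720 × (82140.0 − 240.000) = -113.750.
Running total after k=2: 4.63074e+08.
k=3: B_{6}/(6)! × [f^{(5)}(37) − f^{(5)}(2)] = 1/30240 × (120.000 − 120.000) = 0.00000.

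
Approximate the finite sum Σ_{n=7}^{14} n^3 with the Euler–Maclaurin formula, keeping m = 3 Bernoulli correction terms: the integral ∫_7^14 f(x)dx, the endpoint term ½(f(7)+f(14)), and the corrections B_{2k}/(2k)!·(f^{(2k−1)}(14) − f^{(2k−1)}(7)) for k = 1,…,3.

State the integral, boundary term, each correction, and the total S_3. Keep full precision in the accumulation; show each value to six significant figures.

Integral: ∫_7^14 x^3 dx = 9003.75.
Endpoint term: (f(7) + f(14))/2 = (343.000 + 2744.00)/2 = 1543.50.
Running total after boundary: 10547.2.
Correction k=1: B_{2}/2! · (f^{(1)}(14) − f^{(1)}(7)) = 1/12 · (588.000 − 147.000) = 36.7500.
Partial sum through k=1: 10584.0.
Correction k=2: B_{4}/4! · (f^{(3)}(14) − f^{(3)}(7)) = −1/720 · (6.00000 − 6.00000) = 0.00000.
Partial sum through k=2: 10584.0.
Correction k=3: B_{6}/6! · (f^{(5)}(14) − f^{(5)}(7)) = 1/30240 · (0.00000 − 0.00000) = 0.00000.

S_3 ≈ 10584.0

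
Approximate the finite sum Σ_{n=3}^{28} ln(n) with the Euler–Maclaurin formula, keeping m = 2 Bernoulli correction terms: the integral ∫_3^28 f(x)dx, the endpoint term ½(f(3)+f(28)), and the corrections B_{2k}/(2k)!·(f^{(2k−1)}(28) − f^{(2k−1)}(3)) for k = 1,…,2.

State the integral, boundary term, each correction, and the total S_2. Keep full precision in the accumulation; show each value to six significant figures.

The integral term ∫_3^28 ln(x) dx = 65.0059.
Endpoint term: (f(3) + f(28))/2 = (1.09861 + 3.33220)/2 = 2.21541.
Integral + boundary = 67.2213.
Order-1 term: 1/12 · (0.0357143 − 0.333333) = -0.0248016.
Partial sum through k=1: 67.1965.
Order-2 term: −1/720 · (9.11079e-05 − 0.0740741) = 0.000102754.

S_2 ≈ 67.1966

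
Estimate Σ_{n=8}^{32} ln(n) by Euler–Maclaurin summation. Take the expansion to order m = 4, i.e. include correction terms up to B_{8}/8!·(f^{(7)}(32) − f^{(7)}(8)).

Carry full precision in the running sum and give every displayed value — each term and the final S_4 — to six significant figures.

∫_8^32 ln(x) dx evaluates to 70.2680.
Boundary: ½(f(8) + f(32)) = ½(2.07944 + 3.46574) = 2.77259.
Integral + boundary = 73.0406.
k=1: B_{2}/(2)! × [f^{(1)}(32) − f^{(1)}(8)] = 1/12 × (0.0312500 − 0.125000) = -0.00781250.
Running total after k=1: 73.0328.
k=2: B_{4}/(4)! × [f^{(3)}(32) − f^{(3)}(8)] = −1/720 × (6.10352e-05 − 0.00390625) = 5.34058e-06.
Running total after k=2: 73.0328.
k=3: B_{6}/(6)! × [f^{(5)}(32) − f^{(5)}(8)] = 1/30240 × (7.15256e-07 − 0.000732422) = -2.41966e-08.
Running total after k=3: 73.0328.
k=4: B_{8}/(8)! × [f^{(7)}(32) − f^{(7)}(8)] = −1/1209600 × (2.09548e-08 − 0.000343323) = 2.83814e-10.

S_4 ≈ 73.0328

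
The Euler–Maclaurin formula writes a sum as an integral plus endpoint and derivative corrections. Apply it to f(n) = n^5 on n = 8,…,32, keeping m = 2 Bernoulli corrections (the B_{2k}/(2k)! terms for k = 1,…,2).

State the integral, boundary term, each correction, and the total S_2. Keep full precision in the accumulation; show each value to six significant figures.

The integral term ∫_8^32 x^5 dx = 1.78913e+08.
½[f(8) + f(32)] = ½[32768.0 + 3.35544e+07] = 1.67936e+07.
Integral + boundary = 1.95707e+08.
Order-1 term: 1/12 · (5.24288e+06 − 20480.0) = 435200.
Partial sum through k=1: 1.96142e+08.
Order-2 term: −1/720 · (61440.0 − 3840.00) = -80.0000.

S_2 ≈ 1.96142e+08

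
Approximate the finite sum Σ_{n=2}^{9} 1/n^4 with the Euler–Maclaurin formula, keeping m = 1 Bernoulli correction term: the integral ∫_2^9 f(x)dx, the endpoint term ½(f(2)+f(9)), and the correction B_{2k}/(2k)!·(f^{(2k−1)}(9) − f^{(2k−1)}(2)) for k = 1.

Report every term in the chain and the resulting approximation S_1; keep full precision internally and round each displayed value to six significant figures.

S_1 ≈ 0.0829466

The integral term ∫_2^9 1/x^4 dx = 0.0412094.
Endpoint term: (f(2) + f(9))/2 = (0.0625000 + 0.000152416)/2 = 0.0313262.
So far: 0.0725356.
Order-1 term: 1/12 · (-6.77404e-05 − (-0.125000)) = 0.0104110.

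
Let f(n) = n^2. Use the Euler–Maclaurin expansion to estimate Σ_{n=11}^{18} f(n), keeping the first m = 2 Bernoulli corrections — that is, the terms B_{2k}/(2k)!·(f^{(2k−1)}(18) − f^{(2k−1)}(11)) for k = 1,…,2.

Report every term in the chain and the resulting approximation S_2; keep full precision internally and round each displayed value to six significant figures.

S_2 ≈ 1724.00

Integral: ∫_11^18 x^2 dx = 1500.33.
Endpoint term: (f(11) + f(18))/2 = (121.000 + 324.000)/2 = 222.500.
Integral + boundary = 1722.83.
k=1: B_{2}/(2)! × [f^{(1)}(18) − f^{(1)}(11)] = 1/12 × (36.0000 − 22.0000) = 1.16667.
Running total after k=1: 1724.00.
k=2: B_{4}/(4)! × [f^{(3)}(18) − f^{(3)}(11)] = −1/720 × (0.00000 − 0.00000) = 0.00000.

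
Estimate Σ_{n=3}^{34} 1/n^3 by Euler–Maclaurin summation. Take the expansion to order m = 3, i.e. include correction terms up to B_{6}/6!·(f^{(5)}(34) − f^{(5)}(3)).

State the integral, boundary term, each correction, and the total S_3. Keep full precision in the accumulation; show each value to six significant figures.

The integral term ∫_3^34 1/x^3 dx = 0.0551230.
Boundary: ½(f(3) + f(34)) = ½(0.0370370 + 2.54427e-05) = 0.0185312.
Running total after boundary: 0.0736543.
Correction k=1: B_{2}/2! · (f^{(1)}(34) − f^{(1)}(3)) = 1/12 · (-2.24494e-06 − (-0.0370370)) = 0.00308623.
After k=1: 0.0767405.
Correction k=2: B_{4}/4! · (f^{(3)}(34) − f^{(3)}(3)) = −1/720 · (-3.88399e-08 − (-0.0823045)) = -0.000114312.
After k=2: 0.0766262.
Correction k=3: B_{6}/6! · (f^{(5)}(34) − f^{(5)}(3)) = 1/30240 · (-1.41114e-09 − (-0.384088)) = 1.27013e-05.

S_3 ≈ 0.0766389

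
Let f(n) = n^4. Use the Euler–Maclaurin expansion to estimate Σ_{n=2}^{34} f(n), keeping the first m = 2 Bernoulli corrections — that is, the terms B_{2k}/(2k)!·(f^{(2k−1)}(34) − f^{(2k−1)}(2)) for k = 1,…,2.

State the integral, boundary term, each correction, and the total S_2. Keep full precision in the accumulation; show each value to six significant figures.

∫_2^34 x^4 dx evaluates to 9.08708e+06.
Endpoint term: (f(2) + f(34))/2 = (16.0000 + 1.33634e+06)/2 = 668176.
Integral + boundary = 9.75525e+06.
Correction k=1: B_{2}/2! · (f^{(1)}(34) − f^{(1)}(2)) = 1/12 · (157216 − 32.0000) = 13098.7.
Running total after k=1: 9.76835e+06.
Correction k=2: B_{4}/4! · (f^{(3)}(34) − f^{(3)}(2)) = −1/720 · (816.000 − 48.0000) = -1.06667.

S_2 ≈ 9.76835e+06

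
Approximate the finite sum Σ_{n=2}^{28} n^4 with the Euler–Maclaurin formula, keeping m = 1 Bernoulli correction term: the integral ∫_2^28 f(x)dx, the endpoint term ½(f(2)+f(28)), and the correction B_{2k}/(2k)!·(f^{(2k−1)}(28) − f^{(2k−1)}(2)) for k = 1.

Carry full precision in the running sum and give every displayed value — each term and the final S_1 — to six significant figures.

The integral term ∫_2^28 x^4 dx = 3.44207e+06.
Boundary: ½(f(2) + f(28)) = ½(16.0000 + 614656) = 307336.
So far: 3.74940e+06.
k=1: B_{2}/(2)! × [f^{(1)}(28) − f^{(1)}(2)] = 1/12 × (87808.0 − 32.0000) = 7314.67.

S_1 ≈ 3.75672e+06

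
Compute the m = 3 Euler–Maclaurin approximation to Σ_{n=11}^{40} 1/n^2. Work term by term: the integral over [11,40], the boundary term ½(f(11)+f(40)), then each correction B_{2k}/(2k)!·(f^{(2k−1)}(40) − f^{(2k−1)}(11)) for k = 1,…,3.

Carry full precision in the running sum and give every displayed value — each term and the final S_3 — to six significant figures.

Integral: ∫_11^40 1/x^2 dx = 0.0659091.
½[f(11) + f(40)] = ½[0.00826446 + 0.000625000] = 0.00444473.
Running total after boundary: 0.0703538.
k=1: B_{2}/(2)! × [f^{(1)}(40) − f^{(1)}(11)] = 1/12 × (-3.12500e-05 − (-0.00150263)) = 0.000122615.
Partial sum through k=1: 0.0704764.
k=2: B_{4}/(4)! × [f^{(3)}(40) − f^{(3)}(11)] = −1/720 × (-2.34375e-07 − (-0.000149021)) = -2.06648e-07.
Partial sum through k=2: 0.0704762.
k=3: B_{6}/(6)! × [f^{(5)}(40) − f^{(5)}(11)] = 1/30240 × (-4.39453e-09 − (-3.69474e-05)) = 1.22166e-09.

S_3 ≈ 0.0704762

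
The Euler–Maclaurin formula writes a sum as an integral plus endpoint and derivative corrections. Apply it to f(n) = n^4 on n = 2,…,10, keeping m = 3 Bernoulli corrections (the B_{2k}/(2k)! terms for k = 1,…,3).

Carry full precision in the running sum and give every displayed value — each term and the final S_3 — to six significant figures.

∫_2^10 x^4 dx evaluates to 19993.6.
Boundary: ½(f(2) + f(10)) = ½(16.0000 + 10000.0) = 5008.00.
So far: 25001.6.
k=1: B_{2}/(2)! × [f^{(1)}(10) − f^{(1)}(2)] = 1/12 × (4000.00 − 32.0000) = 330.667.
Partial sum through k=1: 25332.3.
k=2: B_{4}/(4)! × [f^{(3)}(10) − f^{(3)}(2)] = −1/720 × (240.000 − 48.0000) = -0.266667.
Partial sum through k=2: 25332.0.
k=3: B_{6}/(6)! × [f^{(5)}(10) − f^{(5)}(2)] = 1/30240 × (0.00000 − 0.00000) = 0.00000.

S_3 ≈ 25332.0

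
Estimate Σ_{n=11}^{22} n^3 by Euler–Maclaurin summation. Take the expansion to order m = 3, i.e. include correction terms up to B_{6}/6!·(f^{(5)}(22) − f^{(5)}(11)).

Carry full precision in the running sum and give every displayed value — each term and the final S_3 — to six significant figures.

S_3 ≈ 60984.0

∫_11^22 x^3 dx evaluates to 54903.8.
½[f(11) + f(22)] = ½[1331.00 + 10648.0] = 5989.50.
So far: 60893.2.
Correction k=1: B_{2}/2! · (f^{(1)}(22) − f^{(1)}(11)) = 1/12 · (1452.00 − 363.000) = 90.7500.
Running total after k=1: 60984.0.
Correction k=2: B_{4}/4! · (f^{(3)}(22) − f^{(3)}(11)) = −1/720 · (6.00000 − 6.00000) = 0.00000.
Running total after k=2: 60984.0.
Correction k=3: B_{6}/6! · (f^{(5)}(22) − f^{(5)}(11)) = 1/30240 · (0.00000 − 0.00000) = 0.00000.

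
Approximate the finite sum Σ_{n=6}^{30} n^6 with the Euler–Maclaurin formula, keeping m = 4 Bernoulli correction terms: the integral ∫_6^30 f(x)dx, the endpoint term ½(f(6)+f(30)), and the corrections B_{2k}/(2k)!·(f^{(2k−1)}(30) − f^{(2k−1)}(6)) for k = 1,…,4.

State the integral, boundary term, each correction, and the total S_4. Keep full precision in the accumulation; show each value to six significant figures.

S_4 ≈ 3.50091e+09

Integral: ∫_6^30 x^6 dx = 3.12425e+09.
Boundary: ½(f(6) + f(30)) = ½(46656.0 + 7.29000e+08) = 3.64523e+08.
Integral + boundary = 3.48877e+09.
Order-1 term: 1/12 · (1.45800e+08 − 46656.0) = 1.21461e+07.
After k=1: 3.50092e+09.
Order-2 term: −1/720 · (3.24000e+06 − 25920.0) = -4464.00.
After k=2: 3.50091e+09.
Order-3 term: 1/30240 · (21600.0 − 4320.00) = 0.571429.
After k=3: 3.50091e+09.
Order-4 term: −1/1209600 · (0.00000 − 0.00000) = 0.00000.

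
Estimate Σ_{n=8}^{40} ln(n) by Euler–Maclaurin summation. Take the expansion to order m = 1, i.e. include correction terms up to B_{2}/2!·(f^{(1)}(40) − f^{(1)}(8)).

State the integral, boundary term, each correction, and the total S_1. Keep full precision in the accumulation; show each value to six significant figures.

Integral: ∫_8^40 ln(x) dx = 98.9196.
Endpoint term: (f(8) + f(40))/2 = (2.07944 + 3.68888)/2 = 2.88416.
Running total after boundary: 101.804.
Correction k=1: B_{2}/2! · (f^{(1)}(40) − f^{(1)}(8)) = 1/12 · (0.0250000 − 0.125000) = -0.00833333.

S_1 ≈ 101.795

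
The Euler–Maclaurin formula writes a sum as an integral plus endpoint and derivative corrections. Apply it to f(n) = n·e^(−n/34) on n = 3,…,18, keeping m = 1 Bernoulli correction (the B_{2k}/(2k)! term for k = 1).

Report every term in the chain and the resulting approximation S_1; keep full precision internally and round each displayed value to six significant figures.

S_1 ≈ 117.118

∫_3^18 x·e^(−x/34) dx evaluates to 110.490.
Boundary: ½(f(3) + f(18)) = ½(2.74664 + 10.6011) = 6.67388.
So far: 117.164.
k=1: B_{2}/(2)! × [f^{(1)}(18) − f^{(1)}(3)] = 1/12 × (0.277154 − 0.834762) = -0.0464674.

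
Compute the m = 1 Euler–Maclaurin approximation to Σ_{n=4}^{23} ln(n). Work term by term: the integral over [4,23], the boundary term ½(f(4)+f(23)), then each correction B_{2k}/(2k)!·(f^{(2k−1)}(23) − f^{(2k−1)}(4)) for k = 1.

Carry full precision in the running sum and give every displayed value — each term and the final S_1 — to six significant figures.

∫_4^23 ln(x) dx evaluates to 47.5712.
Boundary: ½(f(4) + f(23)) = ½(1.38629 + 3.13549) = 2.26089.
Integral + boundary = 49.8321.
Order-1 term: 1/12 · (0.0434783 − 0.250000) = -0.0172101.

S_1 ≈ 49.8149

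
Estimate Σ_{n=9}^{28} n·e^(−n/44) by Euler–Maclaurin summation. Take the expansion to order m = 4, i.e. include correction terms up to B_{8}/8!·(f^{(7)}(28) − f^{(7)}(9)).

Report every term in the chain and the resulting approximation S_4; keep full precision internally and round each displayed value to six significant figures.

S_4 ≈ 235.112

The integral term ∫_9^28 x·e^(−x/44) dx = 224.073.
½[f(9) + f(28)] = ½[7.33516 + 14.8180] = 11.0766.
Integral + boundary = 235.150.
Order-1 term: 1/12 · (0.192441 − 0.648310) = -0.0379890.
Running total after k=1: 235.112.
Order-2 term: −1/720 · (0.000646109 − 0.00117683) = 7.37113e-07.
Running total after k=2: 235.112.
Order-3 term: 1/30240 · (6.16125e-07 − 1.04276e-06) = -1.41084e-11.
Running total after k=3: 235.112.
Order-4 term: −1/1209600 · (4.64109e-10 − 7.63255e-10) = 2.47310e-16.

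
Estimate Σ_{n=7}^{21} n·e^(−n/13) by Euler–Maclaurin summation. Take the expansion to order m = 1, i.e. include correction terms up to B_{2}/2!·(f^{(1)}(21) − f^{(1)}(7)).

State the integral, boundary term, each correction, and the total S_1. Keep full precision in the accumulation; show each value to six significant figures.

S_1 ≈ 67.9696

The integral term ∫_7^21 x·e^(−x/13) dx = 63.8720.
Endpoint term: (f(7) + f(21))/2 = (4.08552 + 4.17510)/2 = 4.13031.
So far: 68.0023.
Order-1 term: 1/12 · (-0.122347 − 0.269375) = -0.0326435.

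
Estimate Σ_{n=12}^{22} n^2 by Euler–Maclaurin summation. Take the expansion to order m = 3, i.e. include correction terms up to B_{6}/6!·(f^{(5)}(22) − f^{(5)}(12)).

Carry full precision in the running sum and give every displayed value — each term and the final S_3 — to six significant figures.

S_3 ≈ 3289.00

∫_12^22 x^2 dx evaluates to 2973.33.
Boundary: ½(f(12) + f(22)) = ½(144.000 + 484.000) = 314.000.
So far: 3287.33.
Correction k=1: B_{2}/2! · (f^{(1)}(22) − f^{(1)}(12)) = 1/12 · (44.0000 − 24.0000) = 1.66667.
Running total after k=1: 3289.00.
Correction k=2: B_{4}/4! · (f^{(3)}(22) − f^{(3)}(12)) = −1/720 · (0.00000 − 0.00000) = 0.00000.
Running total after k=2: 3289.00.
Correction k=3: B_{6}/6! · (f^{(5)}(22) − f^{(5)}(12)) = 1/30240 · (0.00000 − 0.00000) = 0.00000.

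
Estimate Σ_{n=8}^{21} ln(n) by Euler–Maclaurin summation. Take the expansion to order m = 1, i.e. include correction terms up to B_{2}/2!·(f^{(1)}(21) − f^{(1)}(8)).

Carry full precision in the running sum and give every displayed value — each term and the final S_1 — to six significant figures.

S_1 ≈ 36.8550

∫_8^21 ln(x) dx evaluates to 34.2994.
Endpoint term: (f(8) + f(21))/2 = (2.07944 + 3.04452)/2 = 2.56198.
Integral + boundary = 36.8614.
Order-1 term: 1/12 · (0.0476190 − 0.125000) = -0.00644841.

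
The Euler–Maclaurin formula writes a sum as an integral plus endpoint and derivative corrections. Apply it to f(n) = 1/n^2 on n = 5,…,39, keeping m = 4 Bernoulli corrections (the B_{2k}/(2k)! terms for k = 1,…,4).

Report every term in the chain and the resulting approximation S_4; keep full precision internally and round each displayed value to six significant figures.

The integral term ∫_5^39 1/x^2 dx = 0.174359.
½[f(5) + f(39)] = ½[0.0400000 + 0.000657462] = 0.0203287.
So far: 0.194688.
Order-1 term: 1/12 · (-3.37160e-05 − (-0.0160000)) = 0.00133052.
Running total after k=1: 0.196018.
Order-2 term: −1/720 · (-2.66004e-07 − (-0.00768000)) = -1.06663e-05.
Running total after k=2: 0.196008.
Order-3 term: 1/30240 · (-5.24663e-09 − (-0.00921600)) = 3.04762e-07.
Running total after k=3: 0.196008.
Order-4 term: −1/1209600 · (-1.93170e-10 − (-0.0206438)) = -1.70667e-08.

S_4 ≈ 0.196008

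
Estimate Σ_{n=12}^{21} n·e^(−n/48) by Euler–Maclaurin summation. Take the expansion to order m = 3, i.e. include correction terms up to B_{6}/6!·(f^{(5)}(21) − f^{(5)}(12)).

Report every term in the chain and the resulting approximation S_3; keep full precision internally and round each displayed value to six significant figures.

S_3 ≈ 115.992

Integral: ∫_12^21 x·e^(−x/48) dx = 104.558.
½[f(12) + f(21)] = ½[9.34561 + 13.5586] = 11.4521.
Running total after boundary: 116.010.
k=1: B_{2}/(2)! × [f^{(1)}(21) − f^{(1)}(12)] = 1/12 × (0.363177 − 0.584101) = -0.0184103.
Partial sum through k=1: 115.992.
k=2: B_{4}/(4)! × [f^{(3)}(21) − f^{(3)}(12)] = −1/720 × (0.000718088 − 0.000929558) = 2.93709e-07.
Partial sum through k=2: 115.992.
k=3: B_{6}/(6)! × [f^{(5)}(21) − f^{(5)}(12)] = 1/30240 × (5.54925e-07 − 6.96875e-07) = -4.69413e-12.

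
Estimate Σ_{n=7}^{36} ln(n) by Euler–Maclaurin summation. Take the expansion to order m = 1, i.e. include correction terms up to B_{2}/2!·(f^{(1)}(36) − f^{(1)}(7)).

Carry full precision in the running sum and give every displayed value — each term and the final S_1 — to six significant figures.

Integral: ∫_7^36 ln(x) dx = 86.3853.
Boundary: ½(f(7) + f(36)) = ½(1.94591 + 3.58352) = 2.76471.
Integral + boundary = 89.1500.
k=1: B_{2}/(2)! × [f^{(1)}(36) − f^{(1)}(7)] = 1/12 × (0.0277778 − 0.142857) = -0.00958995.

S_1 ≈ 89.1404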